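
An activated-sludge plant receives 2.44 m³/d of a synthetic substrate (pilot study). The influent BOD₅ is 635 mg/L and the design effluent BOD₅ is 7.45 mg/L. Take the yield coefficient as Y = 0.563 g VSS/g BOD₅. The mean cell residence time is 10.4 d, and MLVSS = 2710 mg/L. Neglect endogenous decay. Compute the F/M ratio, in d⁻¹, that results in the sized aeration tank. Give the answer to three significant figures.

V·X = Y·Q·ΔS·θ_c gives V = 0.563 × 2.44 × (635 − 7.45) × 10.4 / 2710 = 3.308 m³.
F/M = Q·S₀ / (V·X) = 2.44 × 635 / (3.308 × 2710) = 0.1728 g BOD₅·(g VSS·d)⁻¹.

F/M ≈ 0.173 d⁻¹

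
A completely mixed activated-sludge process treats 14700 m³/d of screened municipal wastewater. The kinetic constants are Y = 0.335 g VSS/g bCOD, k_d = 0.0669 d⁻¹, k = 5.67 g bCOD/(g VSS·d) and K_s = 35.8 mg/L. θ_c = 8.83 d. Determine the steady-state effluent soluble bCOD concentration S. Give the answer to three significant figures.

S ≈ 3.75 mg/L

From the Monod/SRT balance for a CMAS, S = K_s·(1+k_d θ_c)/[θ_c·(Y k − k_d) − 1] = 35.8 × (1 + 0.0669 × 8.83) / [8.83 × (0.335 × 5.67 − 0.0669) − 1] = 56.95 / 15.18 = 3.751 mg/L.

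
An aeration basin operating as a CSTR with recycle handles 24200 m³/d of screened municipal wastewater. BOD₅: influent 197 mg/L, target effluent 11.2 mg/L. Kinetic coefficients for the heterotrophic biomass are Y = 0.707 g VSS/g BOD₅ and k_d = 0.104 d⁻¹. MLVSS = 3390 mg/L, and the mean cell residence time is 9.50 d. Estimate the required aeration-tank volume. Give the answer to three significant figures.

V ≈ 4480 m³

Rearranging the biomass balance for a CMAS with decay, V = Y·Q·ΔS·θ_c / [X·(1+k_d θ_c)] = 0.707 × 24200 × (197 − 11.2) × 9.50 / [3390 × (1 + 0.104 × 9.50)] = 3.02×10^7 / 6739 = 4481 m³.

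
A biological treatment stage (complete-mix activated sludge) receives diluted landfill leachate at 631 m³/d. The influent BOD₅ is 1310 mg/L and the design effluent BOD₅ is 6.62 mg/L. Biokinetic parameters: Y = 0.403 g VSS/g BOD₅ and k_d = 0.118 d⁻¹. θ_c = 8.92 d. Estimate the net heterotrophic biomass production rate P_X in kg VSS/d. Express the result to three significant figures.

Y_obs = Y / (1 + k_d θ_c) = 0.403 / (1 + 0.118 × 8.92) = 0.403 / 2.053 = 0.1963.
Mass of BOD₅ removed per day: Q(S₀ − S) = 631 × 1303 g/m³ = 822.4 kg/d.
Net biomass production P_X = Y_obs × Q·(S₀ − S) = 0.1963 × 822.4 = 161.5 kg VSS/d.

P_X ≈ 161 kg VSS/d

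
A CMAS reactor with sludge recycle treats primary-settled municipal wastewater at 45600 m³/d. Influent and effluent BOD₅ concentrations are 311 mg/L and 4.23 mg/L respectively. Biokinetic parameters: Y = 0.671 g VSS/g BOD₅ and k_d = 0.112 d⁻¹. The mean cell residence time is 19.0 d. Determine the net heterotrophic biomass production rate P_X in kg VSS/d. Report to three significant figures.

The observed yield is Y_obs = Y/(1 + k_d·θ_c) = 0.671 / (1 + 0.112 × 19.0) = 0.671 / 3.128 = 0.2145 g VSS per g BOD₅ removed.
ΔS = 311 − 4.23 = 306.8 mg/L, so the substrate removal rate is 45600 × 306.8/1000 = 13989 kg BOD₅/d.
P_X = Y_obs · Q(S₀ − S) = 0.2145 × 13989 = 3001 kg VSS/d.

P_X ≈ 3000 kg VSS/d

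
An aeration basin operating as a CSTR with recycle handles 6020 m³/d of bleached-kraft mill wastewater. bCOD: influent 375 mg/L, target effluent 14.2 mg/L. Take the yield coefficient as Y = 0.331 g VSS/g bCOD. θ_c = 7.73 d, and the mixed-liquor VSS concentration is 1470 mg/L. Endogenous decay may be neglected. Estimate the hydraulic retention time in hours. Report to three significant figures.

V·X = Y·Q·ΔS·θ_c gives V = 0.331 × 6020 × (375 − 14.2) × 7.73 / 1470 = 3781 m³.
τ = V/Q = 3781/6020 = 0.6280 d, or 15.07 h.

τ ≈ 15.1 h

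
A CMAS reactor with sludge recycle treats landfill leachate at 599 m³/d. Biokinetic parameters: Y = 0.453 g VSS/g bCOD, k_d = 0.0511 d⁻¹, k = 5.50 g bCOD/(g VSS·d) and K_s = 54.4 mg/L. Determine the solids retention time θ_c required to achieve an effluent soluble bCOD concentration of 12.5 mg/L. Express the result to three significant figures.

At the target effluent, Y k S/(K_s+S) = 0.453×5.50×12.5/66.90 = 0.4655 d⁻¹.
θ_c = 1/(μ − k_d) = 1/(0.4655 − 0.0511) = 1/0.4144 = 2.413 d.

θ_c ≈ 2.41 d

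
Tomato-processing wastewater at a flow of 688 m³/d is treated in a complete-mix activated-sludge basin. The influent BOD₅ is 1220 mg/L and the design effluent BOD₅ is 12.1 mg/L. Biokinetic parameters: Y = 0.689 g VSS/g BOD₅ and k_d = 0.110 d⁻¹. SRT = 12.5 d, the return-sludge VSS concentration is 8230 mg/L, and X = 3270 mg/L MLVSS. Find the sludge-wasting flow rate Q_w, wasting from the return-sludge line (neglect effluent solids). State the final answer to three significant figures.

Rearranging the biomass balance for a CMAS with decay, V = Y·Q·ΔS·θ_c / [X·(1+k_d θ_c)] = 0.689 × 688 × (1220 − 12.1) × 12.5 / [3270 × (1 + 0.110 × 12.5)] = 7.16×10^6 / 7766 = 921.6 m³.
Q_w = (V·X)/(θ_c X_r) = 921.6 × 3270 / (12.5 × 8230) = 29.29 m³/d.

Q_w ≈ 29.3 m³/d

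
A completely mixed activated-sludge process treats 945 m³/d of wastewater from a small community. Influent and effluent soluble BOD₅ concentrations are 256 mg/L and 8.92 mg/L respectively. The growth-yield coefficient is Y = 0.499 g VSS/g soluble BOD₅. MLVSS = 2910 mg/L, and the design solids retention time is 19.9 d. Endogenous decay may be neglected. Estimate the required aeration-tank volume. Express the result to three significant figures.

V ≈ 797 m³

With k_d = 0 the design equation reduces to V = Y Q (S₀−S) θ_c / X = 0.499 × 945 × (256 − 8.92) × 19.9 / 2910 = 796.8 m³.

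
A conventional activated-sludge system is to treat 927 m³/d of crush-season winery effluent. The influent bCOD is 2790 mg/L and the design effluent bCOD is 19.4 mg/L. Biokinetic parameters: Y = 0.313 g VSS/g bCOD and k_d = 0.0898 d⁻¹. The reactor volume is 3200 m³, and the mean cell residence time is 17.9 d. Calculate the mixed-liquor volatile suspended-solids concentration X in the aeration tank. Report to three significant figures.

X = Y·Q·ΔS·θ_c / [V·(1 + k_d θ_c)] = 0.313 × 927 × (2790 − 19.4) × 17.9 / [3200 × (1 + 0.0898 × 17.9)] = 1725 mg/L.

X ≈ 1720 mg/L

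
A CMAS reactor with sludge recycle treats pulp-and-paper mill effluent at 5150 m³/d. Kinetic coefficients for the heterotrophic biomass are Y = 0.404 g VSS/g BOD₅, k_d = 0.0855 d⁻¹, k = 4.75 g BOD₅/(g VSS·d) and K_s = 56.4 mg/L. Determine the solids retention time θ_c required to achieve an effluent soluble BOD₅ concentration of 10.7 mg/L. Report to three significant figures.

Specific growth rate at S = 10.7 mg/L: μ = YkS/(K_s+S) = 0.404·4.75·10.7/(56.4+10.7) = 0.3060 d⁻¹.
θ_c = 1/(μ − k_d) = 1/(0.3060 − 0.0855) = 1/0.2205 = 4.535 d.

θ_c ≈ 4.53 d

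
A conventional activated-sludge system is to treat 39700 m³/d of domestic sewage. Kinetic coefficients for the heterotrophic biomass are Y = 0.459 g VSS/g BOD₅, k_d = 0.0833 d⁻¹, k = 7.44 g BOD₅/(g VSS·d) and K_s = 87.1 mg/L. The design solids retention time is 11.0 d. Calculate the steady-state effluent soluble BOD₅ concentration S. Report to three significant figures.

S ≈ 4.68 mg/L

For a completely mixed reactor with recycle the Lawrence–McCarty relation gives S = K_s·(1 + k_d·θ_c) / [θ_c·(Y·k − k_d) − 1] = 87.1 × (1 + 0.0833 × 11.0) / [11.0 × (0.459 × 7.44 − 0.0833) − 1] = 166.9 / 35.65 = 4.682 mg/L.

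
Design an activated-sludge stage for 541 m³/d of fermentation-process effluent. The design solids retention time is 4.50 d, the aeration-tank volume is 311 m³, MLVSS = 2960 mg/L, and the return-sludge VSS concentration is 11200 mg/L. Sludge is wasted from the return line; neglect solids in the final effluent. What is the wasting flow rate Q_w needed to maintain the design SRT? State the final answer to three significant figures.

Q_w ≈ 18.3 m³/d

θ_c = V·X/(Q_w·X_r) when wasting from the recycle, so Q_w = V·X/(θ_c·X_r) = 311.0 × 2960 / (4.50 × 11200) = 18.27 m³/d.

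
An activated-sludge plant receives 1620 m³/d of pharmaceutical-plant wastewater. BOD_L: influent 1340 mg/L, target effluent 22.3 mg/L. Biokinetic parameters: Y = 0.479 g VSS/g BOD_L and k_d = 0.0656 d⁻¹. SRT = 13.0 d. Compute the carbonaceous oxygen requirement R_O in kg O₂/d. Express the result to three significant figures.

R_O ≈ 1350 kg O₂/d

Observed yield with endogenous decay: Y_obs = Y / (1 + k_d·θ_c) = 0.479 / (1 + 0.0656 × 13.0) = 0.479 / 1.853 = 0.2585 g VSS/g BOD_L.
Q·(S₀ − S) = 1620 × (1340 − 22.3) × 10⁻³ = 2135 kg/d removed.
Net sludge production P_X = 0.2585 × 2135 = 551.9 kg VSS/d.
R_O = Q·ΔS − 1.42 P_X = 2135 − 783.7 = 1351 kg O₂/d.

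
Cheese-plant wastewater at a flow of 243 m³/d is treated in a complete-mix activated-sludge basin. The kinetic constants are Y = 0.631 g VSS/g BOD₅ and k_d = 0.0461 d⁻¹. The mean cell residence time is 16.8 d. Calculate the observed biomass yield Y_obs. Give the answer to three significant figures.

Observed yield with endogenous decay: Y_obs = Y / (1 + k_d·θ_c) = 0.631 / (1 + 0.0461 × 16.8) = 0.631 / 1.774 = 0.3556 g VSS/g BOD₅.

Y_obs ≈ 0.356 g VSS/g BOD₅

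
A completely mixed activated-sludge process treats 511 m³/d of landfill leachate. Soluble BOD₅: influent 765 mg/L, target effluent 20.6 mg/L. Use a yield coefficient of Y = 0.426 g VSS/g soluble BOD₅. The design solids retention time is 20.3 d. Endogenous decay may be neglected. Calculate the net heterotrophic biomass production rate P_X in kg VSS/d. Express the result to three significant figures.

P_X ≈ 162 kg VSS/d

No decay correction is needed, so Y_obs = Y = 0.426.
Substrate removed = Q·(S₀ − S) = 511 m³/d × (765 − 20.6) g/m³ = 3.8×10^5 g/d = 380.4 kg/d.
P_X = Y_obs · Q(S₀ − S) = 0.4260 × 380.4 = 162.0 kg VSS/d.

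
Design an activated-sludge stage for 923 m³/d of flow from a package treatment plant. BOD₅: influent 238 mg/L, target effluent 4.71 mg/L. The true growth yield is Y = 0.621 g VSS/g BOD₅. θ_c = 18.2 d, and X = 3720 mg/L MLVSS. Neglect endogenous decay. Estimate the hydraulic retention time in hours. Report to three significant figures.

τ ≈ 17.0 h

V·X = Y·Q·ΔS·θ_c gives V = 0.621 × 923 × (238 − 4.71) × 18.2 / 3720 = 654.2 m³.
Hydraulic retention time τ = V/Q = 654.2 / 923 = 0.7088 d = 17.01 h.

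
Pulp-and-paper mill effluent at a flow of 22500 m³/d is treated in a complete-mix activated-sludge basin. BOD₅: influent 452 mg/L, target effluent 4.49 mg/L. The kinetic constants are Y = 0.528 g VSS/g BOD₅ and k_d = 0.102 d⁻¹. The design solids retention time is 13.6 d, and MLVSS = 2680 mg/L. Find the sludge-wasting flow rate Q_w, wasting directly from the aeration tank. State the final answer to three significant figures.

Rearranging the biomass balance for a CMAS with decay, V = Y·Q·ΔS·θ_c / [X·(1+k_d θ_c)] = 0.528 × 22500 × (452 − 4.49) × 13.6 / [2680 × (1 + 0.102 × 13.6)] = 7.23×10^7 / 6398 = 11301 m³.
With mixed-liquor wasting, θ_c = V/Q_w, so Q_w = V/θ_c = 11301/13.6 = 831.0 m³/d.

Q_w ≈ 831 m³/d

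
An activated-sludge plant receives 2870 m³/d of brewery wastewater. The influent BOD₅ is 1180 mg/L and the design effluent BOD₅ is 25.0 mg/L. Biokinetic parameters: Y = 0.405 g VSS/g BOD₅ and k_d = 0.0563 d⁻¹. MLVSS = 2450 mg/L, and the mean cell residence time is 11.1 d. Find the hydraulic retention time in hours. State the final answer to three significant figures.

τ ≈ 31.3 h

Rearranging the biomass balance for a CMAS with decay, V = Y·Q·ΔS·θ_c / [X·(1+k_d θ_c)] = 0.405 × 2870 × (1180 − 25.0) × 11.1 / [2450 × (1 + 0.0563 × 11.1)] = 1.49×10^7 / 3981 = 3743 m³.
Hydraulic retention time τ = V/Q = 3743 / 2870 = 1.304 d = 31.30 h.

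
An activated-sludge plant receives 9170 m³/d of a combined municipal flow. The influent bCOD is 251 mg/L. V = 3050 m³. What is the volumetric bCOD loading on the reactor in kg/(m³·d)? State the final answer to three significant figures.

Volumetric loading L_v = Q·S₀ / V = 9170 × 251 g/m³ / 3050 m³ = 754.6 g/(m³·d) = 0.7546 kg bCOD/(m³·d).

L_v ≈ 0.755 kg bCOD/(m³·d)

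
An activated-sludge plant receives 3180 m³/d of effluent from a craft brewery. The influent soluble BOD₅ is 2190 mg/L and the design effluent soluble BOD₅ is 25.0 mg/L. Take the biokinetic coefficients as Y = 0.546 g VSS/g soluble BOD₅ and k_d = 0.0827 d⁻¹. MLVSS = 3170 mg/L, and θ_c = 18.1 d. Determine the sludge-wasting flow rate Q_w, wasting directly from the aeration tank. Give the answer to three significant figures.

From the SRT design equation V = Y Q (S₀−S) θ_c / [X (1 + k_d θ_c)] = 0.546 × 3180 × (2190 − 25.0) × 18.1 / [3170 × (1 + 0.0827 × 18.1)] = 6.8×10^7 / 7915 = 8596 m³.
For wasting at MLVSS concentration, Q_w = V/θ_c = 8596/18.1 = 474.9 m³/d.

Q_w ≈ 475 m³/d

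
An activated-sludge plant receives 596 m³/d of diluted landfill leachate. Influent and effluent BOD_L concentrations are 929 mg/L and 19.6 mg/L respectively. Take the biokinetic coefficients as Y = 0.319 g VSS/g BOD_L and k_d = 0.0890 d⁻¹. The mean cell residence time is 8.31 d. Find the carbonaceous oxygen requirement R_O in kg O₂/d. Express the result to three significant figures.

R_O ≈ 401 kg O₂/d

Observed yield with endogenous decay: Y_obs = Y / (1 + k_d·θ_c) = 0.319 / (1 + 0.0890 × 8.31) = 0.319 / 1.740 = 0.1834 g VSS/g BOD_L.
ΔS = 929 − 19.6 = 909.4 mg/L, so the substrate removal rate is 596 × 909.4/1000 = 542.0 kg BOD_L/d.
P_X = Y_obs·Q·(S₀ − S) = 0.1834 × 542.0 = 99.39 kg VSS/d.
R_O = Q·ΔS − 1.42 P_X = 542.0 − 141.1 = 400.9 kg O₂/d.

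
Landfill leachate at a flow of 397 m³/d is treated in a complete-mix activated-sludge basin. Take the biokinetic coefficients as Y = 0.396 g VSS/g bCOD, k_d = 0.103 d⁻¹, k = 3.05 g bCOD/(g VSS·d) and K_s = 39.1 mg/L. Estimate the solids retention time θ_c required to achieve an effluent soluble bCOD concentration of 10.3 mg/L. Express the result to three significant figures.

From 1/θ_c = Y·k·S/(K_s + S) − k_d: Y·k·S/(K_s+S) = 0.396 × 3.05 × 10.3 / (39.1 + 10.3) = 0.2518 d⁻¹.
Then 1/θ_c = μ − k_d = 0.2518 − 0.103 = 0.1488 d⁻¹, giving θ_c = 6.719 d.

θ_c ≈ 6.72 d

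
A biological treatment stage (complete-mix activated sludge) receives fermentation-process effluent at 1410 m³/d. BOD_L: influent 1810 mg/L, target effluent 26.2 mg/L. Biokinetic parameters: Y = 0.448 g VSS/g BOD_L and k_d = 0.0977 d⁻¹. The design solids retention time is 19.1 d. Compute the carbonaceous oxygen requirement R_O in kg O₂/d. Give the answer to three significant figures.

Y_obs = Y / (1 + k_d θ_c) = 0.448 / (1 + 0.0977 × 19.1) = 0.448 / 2.866 = 0.1563.
ΔS = 1810 − 26.2 = 1784 mg/L, so the substrate removal rate is 1410 × 1784/1000 = 2515 kg BOD_L/d.
Net sludge production P_X = 0.1563 × 2515 = 393.1 kg VSS/d.
R_O = Q·(S₀ − S) − 1.42·P_X = 2515 − 1.42 × 393.1 = 1957 kg O₂/d.

R_O ≈ 1960 kg O₂/d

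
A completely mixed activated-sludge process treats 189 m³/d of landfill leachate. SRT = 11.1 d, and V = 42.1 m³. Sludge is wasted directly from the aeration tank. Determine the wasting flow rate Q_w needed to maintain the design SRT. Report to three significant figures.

Q_w ≈ 3.79 m³/d

Wasting from the aeration tank: Q_w = V / θ_c = 42.10 / 11.1 = 3.793 m³/d.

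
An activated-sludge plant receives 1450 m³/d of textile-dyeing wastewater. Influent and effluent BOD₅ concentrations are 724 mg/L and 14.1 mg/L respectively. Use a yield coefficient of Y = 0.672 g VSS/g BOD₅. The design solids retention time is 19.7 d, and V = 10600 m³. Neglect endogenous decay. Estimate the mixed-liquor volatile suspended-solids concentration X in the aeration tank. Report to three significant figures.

X ≈ 1290 mg/L

From V·X = Y·Q·(S₀ − S)·θ_c (decay neglected): X = 0.672 × 1450 × (724 − 14.1) × 19.7 / 10600 = 1286 mg/L.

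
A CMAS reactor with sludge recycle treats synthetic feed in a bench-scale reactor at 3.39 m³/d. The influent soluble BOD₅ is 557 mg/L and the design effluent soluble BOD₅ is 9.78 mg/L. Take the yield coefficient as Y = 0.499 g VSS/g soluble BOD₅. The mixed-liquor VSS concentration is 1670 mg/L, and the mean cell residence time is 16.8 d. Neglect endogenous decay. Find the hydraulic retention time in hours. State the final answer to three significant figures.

V·X = Y·Q·ΔS·θ_c gives V = 0.499 × 3.39 × (557 − 9.78) × 16.8 / 1670 = 9.312 m³.
HRT = V/Q = 9.312 m³ / 3.39 m³·d⁻¹ = 2.747 d × 24 = 65.93 h.

τ ≈ 65.9 h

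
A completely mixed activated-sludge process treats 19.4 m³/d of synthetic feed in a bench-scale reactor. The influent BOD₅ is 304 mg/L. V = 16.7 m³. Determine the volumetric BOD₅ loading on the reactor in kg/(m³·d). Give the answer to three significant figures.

L_v ≈ 0.353 kg BOD₅/(m³·d)

Volumetric loading L_v = Q·S₀ / V = 19.4 × 304 g/m³ / 16.70 m³ = 353.1 g/(m³·d) = 0.3531 kg BOD₅/(m³·d).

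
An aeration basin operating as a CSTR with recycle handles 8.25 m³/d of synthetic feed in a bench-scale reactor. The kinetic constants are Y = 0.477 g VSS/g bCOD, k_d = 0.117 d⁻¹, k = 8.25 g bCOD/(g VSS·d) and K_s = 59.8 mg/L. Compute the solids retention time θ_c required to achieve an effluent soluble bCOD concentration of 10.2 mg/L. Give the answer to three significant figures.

θ_c ≈ 2.19 d

At the target effluent, Y k S/(K_s+S) = 0.477×8.25×10.2/70.00 = 0.5734 d⁻¹.
θ_c = 1/(μ − k_d) = 1/(0.5734 − 0.117) = 1/0.4564 = 2.191 d.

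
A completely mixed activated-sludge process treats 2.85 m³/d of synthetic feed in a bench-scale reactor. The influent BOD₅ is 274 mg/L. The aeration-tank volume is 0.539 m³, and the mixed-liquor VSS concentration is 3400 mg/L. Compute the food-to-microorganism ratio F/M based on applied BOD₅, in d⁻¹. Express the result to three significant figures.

Food-to-microorganism ratio F/M = Q S₀ / (V X) = 2.85 × 274 / (0.5390 × 3400) = 0.4261 d⁻¹.

F/M ≈ 0.426 d⁻¹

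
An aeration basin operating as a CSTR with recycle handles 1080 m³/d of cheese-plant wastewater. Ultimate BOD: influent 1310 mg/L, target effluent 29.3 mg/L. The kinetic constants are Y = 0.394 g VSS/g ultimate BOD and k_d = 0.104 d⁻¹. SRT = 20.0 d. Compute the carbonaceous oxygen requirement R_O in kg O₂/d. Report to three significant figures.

Correct the yield for decay: Y_obs = Y/(1 + k_d θ_c) = 0.394 / (1 + 0.104 × 20.0) = 0.394 / 3.080 = 0.1279.
Mass of ultimate BOD removed per day: Q(S₀ − S) = 1080 × 1281 g/m³ = 1383 kg/d.
Biomass synthesised: P_X = Y_obs × 1383 = 176.9 kg VSS/d.
R_O = Q·(S₀ − S) − 1.42·P_X = 1383 − 1.42 × 176.9 = 1132 kg O₂/d.

R_O ≈ 1130 kg O₂/d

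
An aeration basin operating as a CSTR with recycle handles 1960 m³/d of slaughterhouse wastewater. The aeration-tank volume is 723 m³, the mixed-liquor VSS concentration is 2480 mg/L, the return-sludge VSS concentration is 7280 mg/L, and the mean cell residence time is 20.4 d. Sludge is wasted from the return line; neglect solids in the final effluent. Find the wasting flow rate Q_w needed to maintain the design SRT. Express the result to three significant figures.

Q_w ≈ 12.1 m³/d

Q_w = (V·X)/(θ_c X_r) = 723.0 × 2480 / (20.4 × 7280) = 12.07 m³/d.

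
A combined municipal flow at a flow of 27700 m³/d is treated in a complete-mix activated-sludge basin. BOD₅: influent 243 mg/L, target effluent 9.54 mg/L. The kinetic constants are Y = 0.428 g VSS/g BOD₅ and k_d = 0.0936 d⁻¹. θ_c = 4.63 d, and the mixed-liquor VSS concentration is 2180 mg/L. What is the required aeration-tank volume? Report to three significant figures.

Rearranging the biomass balance for a CMAS with decay, V = Y·Q·ΔS·θ_c / [X·(1+k_d θ_c)] = 0.428 × 27700 × (243 − 9.54) × 4.63 / [2180 × (1 + 0.0936 × 4.63)] = 1.28×10^7 / 3125 = 4101 m³.

V ≈ 4100 m³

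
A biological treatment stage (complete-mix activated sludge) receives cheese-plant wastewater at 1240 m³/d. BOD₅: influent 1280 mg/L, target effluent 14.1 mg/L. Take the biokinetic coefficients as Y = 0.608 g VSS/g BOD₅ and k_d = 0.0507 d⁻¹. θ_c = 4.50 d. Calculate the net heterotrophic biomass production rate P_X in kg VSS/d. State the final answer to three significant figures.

P_X ≈ 777 kg VSS/d

Observed yield with endogenous decay: Y_obs = Y / (1 + k_d·θ_c) = 0.608 / (1 + 0.0507 × 4.50) = 0.608 / 1.228 = 0.4951 g VSS/g BOD₅.
Q·(S₀ − S) = 1240 × (1280 − 14.1) × 10⁻³ = 1570 kg/d removed.
Biomass produced: P_X = Y_obs·Q·ΔS = 0.4951 × 1570 ≈ 777.1 kg VSS/d.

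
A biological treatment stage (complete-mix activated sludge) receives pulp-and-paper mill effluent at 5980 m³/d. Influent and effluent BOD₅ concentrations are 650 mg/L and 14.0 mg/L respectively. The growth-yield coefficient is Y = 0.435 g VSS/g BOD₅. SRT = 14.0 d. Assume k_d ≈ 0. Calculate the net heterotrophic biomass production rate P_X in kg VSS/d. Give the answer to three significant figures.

No decay correction is needed, so Y_obs = Y = 0.435.
Substrate removed = Q·(S₀ − S) = 5980 m³/d × (650 − 14.0) g/m³ = 3.8×10^6 g/d = 3803 kg/d.
Biomass produced: P_X = Y_obs·Q·ΔS = 0.4350 × 3803 ≈ 1654 kg VSS/d.

P_X ≈ 1650 kg VSS/d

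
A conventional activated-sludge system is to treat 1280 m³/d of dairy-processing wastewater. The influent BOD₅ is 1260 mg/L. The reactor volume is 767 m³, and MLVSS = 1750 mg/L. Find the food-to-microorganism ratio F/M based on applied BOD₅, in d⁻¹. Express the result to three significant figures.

F/M ≈ 1.20 d⁻¹

Food-to-microorganism ratio F/M = Q S₀ / (V X) = 1280 × 1260 / (767.0 × 1750) = 1.202 d⁻¹.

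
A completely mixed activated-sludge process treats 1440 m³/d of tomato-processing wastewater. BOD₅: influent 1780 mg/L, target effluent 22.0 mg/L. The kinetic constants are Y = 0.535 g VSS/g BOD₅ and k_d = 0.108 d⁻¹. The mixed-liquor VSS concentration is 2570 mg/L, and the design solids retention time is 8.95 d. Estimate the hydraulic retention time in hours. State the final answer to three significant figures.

τ ≈ 40.0 h

Steady-state biomass mass balance: V·X·(1 + k_d·θ_c) = Y·Q·(S₀ − S)·θ_c, so V = 0.535 × 1440 × (1780 − 22.0) × 8.95 / [2570 × (1 + 0.108 × 8.95)] = 1.21×10^7 / 5054 = 2398 m³.
τ = V/Q = 2398/1440 = 1.666 d, or 39.97 h.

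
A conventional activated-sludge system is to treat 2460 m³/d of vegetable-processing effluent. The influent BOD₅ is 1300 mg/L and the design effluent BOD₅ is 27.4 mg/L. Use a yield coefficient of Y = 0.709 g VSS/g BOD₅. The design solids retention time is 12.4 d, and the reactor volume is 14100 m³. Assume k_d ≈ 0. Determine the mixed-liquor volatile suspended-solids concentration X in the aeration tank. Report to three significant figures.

X = Y·Q·ΔS·θ_c / V = 0.709 × 2460 × (1300 − 27.4) × 12.4 / 14100 = 1952 mg/L.

X ≈ 1950 mg/L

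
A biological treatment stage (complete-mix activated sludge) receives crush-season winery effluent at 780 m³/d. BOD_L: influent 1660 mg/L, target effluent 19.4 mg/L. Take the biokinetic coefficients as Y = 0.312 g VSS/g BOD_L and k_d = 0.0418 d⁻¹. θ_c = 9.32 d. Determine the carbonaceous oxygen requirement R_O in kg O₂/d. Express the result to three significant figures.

Correct the yield for decay: Y_obs = Y/(1 + k_d θ_c) = 0.312 / (1 + 0.0418 × 9.32) = 0.312 / 1.390 = 0.2245.
Q·(S₀ − S) = 780 × (1660 − 19.4) × 10⁻³ = 1280 kg/d removed.
P_X = Y_obs·Q·(S₀ − S) = 0.2245 × 1280 = 287.3 kg VSS/d.
Carbonaceous O₂ demand = substrate oxidised − cell-mass equivalent = 1280 − 1.42 × 287.3 = 871.7 kg O₂/d.

R_O ≈ 872 kg O₂/d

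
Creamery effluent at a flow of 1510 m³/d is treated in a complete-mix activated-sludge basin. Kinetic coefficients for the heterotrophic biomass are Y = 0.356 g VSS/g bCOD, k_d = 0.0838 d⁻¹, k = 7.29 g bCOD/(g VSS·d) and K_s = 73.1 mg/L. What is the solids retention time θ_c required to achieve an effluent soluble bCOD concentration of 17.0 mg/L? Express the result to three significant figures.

At the target effluent, Y k S/(K_s+S) = 0.356×7.29×17.0/90.10 = 0.4897 d⁻¹.
θ_c = 1/(μ − k_d) = 1/(0.4897 − 0.0838) = 1/0.4059 = 2.464 d.

θ_c ≈ 2.46 d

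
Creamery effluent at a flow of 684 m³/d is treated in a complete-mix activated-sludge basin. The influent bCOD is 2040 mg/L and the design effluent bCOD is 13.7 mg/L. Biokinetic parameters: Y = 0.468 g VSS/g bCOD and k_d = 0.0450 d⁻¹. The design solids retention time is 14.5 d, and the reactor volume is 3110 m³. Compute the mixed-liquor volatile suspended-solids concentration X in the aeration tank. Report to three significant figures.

X = Y·Q·ΔS·θ_c / [V·(1 + k_d θ_c)] = 0.468 × 684 × (2040 − 13.7) × 14.5 / [3110 × (1 + 0.0450 × 14.5)] = 1830 mg/L.

X ≈ 1830 mg/L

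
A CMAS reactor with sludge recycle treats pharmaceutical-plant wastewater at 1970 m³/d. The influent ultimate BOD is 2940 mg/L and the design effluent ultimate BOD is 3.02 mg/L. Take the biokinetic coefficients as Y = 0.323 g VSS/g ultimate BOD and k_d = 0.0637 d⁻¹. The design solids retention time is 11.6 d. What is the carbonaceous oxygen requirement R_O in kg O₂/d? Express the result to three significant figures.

R_O ≈ 4260 kg O₂/d

Y_obs = Y / (1 + k_d θ_c) = 0.323 / (1 + 0.0637 × 11.6) = 0.323 / 1.739 = 0.1857.
Q·(S₀ − S) = 1970 × (2940 − 3.02) × 10⁻³ = 5786 kg/d removed.
Net sludge production P_X = 0.1857 × 5786 = 1075 kg VSS/d.
Carbonaceous O₂ demand = substrate oxidised − cell-mass equivalent = 5786 − 1.42 × 1075 = 4260 kg O₂/d.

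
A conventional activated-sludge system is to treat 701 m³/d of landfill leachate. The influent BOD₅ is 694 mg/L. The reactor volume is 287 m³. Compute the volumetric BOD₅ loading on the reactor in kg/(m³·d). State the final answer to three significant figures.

L_v ≈ 1.70 kg BOD₅/(m³·d)

Applied BOD₅ load per unit volume = Q·S₀/V = (701 × 694/1000)/287.0 = 1.695 kg BOD₅·m⁻³·d⁻¹.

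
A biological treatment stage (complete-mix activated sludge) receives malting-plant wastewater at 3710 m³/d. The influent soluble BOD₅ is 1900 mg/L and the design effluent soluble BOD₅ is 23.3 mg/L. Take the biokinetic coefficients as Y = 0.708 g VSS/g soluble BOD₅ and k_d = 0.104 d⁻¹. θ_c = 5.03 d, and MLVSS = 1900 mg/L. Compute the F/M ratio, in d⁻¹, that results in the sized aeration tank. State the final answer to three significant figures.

Rearranging the biomass balance for a CMAS with decay, V = Y·Q·ΔS·θ_c / [X·(1+k_d θ_c)] = 0.708 × 3710 × (1900 − 23.3) × 5.03 / [1900 × (1 + 0.104 × 5.03)] = 2.48×10^7 / 2894 = 8568 m³.
F/M = applied load / biomass = Q·S₀/(V·X) = 3710 × 1900 / (8568 × 1900) = 0.4330 d⁻¹.

F/M ≈ 0.433 d⁻¹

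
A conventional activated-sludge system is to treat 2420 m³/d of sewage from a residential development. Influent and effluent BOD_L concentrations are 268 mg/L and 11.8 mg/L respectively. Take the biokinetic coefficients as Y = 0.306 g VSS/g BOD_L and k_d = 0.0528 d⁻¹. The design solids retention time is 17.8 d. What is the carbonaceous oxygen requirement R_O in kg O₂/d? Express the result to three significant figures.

R_O ≈ 481 kg O₂/d

The observed yield is Y_obs = Y/(1 + k_d·θ_c) = 0.306 / (1 + 0.0528 × 17.8) = 0.306 / 1.940 = 0.1577 g VSS per g BOD_L removed.
Substrate removed = Q·(S₀ − S) = 2420 m³/d × (268 − 11.8) g/m³ = 6.2×10^5 g/d = 620.0 kg/d.
P_X = Y_obs·Q·(S₀ − S) = 0.1577 × 620.0 = 97.80 kg VSS/d.
R_O = Q·ΔS − 1.42 P_X = 620.0 − 138.9 = 481.1 kg O₂/d.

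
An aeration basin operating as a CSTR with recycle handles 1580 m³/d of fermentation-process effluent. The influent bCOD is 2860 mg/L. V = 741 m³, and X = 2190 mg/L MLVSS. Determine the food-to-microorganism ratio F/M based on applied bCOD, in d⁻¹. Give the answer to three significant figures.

F/M = Q·S₀ / (V·X) = 1580 × 2860 / (741.0 × 2190) = 2.785 g bCOD·(g VSS·d)⁻¹.

F/M ≈ 2.78 d⁻¹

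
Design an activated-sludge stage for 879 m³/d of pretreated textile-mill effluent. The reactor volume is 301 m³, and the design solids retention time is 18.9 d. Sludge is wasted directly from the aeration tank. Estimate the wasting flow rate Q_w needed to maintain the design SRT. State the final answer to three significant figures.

Wasting from the aeration tank: Q_w = V / θ_c = 301.0 / 18.9 = 15.93 m³/d.

Q_w ≈ 15.9 m³/d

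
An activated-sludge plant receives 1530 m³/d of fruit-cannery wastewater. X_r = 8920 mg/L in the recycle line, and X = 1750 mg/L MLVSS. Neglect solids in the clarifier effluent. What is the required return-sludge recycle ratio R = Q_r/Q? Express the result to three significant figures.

R = Q_r/Q = X/(X_r − X) = 1750 / (8920 − 1750) = 0.2441.

R ≈ 0.244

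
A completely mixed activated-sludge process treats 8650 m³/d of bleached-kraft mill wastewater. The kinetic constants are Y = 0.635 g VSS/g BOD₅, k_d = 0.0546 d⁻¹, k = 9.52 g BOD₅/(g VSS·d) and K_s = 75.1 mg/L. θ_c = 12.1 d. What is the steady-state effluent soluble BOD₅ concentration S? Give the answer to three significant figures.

S ≈ 1.74 mg/L

For a completely mixed reactor with recycle the Lawrence–McCarty relation gives S = K_s·(1 + k_d·θ_c) / [θ_c·(Y·k − k_d) − 1] = 75.1 × (1 + 0.0546 × 12.1) / [12.1 × (0.635 × 9.52 − 0.0546) − 1] = 124.7 / 71.49 = 1.745 mg/L.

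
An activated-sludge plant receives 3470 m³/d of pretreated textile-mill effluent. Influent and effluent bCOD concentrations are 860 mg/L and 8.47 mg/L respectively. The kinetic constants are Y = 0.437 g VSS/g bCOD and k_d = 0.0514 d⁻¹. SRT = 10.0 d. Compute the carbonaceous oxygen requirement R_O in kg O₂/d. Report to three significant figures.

The observed yield is Y_obs = Y/(1 + k_d·θ_c) = 0.437 / (1 + 0.0514 × 10.0) = 0.437 / 1.514 = 0.2886 g VSS per g bCOD removed.
Mass of bCOD removed per day: Q(S₀ − S) = 3470 × 851.5 g/m³ = 2955 kg/d.
Net sludge production P_X = 0.2886 × 2955 = 852.9 kg VSS/d.
Carbonaceous O₂ demand = substrate oxidised − cell-mass equivalent = 2955 − 1.42 × 852.9 = 1744 kg O₂/d.

R_O ≈ 1740 kg O₂/d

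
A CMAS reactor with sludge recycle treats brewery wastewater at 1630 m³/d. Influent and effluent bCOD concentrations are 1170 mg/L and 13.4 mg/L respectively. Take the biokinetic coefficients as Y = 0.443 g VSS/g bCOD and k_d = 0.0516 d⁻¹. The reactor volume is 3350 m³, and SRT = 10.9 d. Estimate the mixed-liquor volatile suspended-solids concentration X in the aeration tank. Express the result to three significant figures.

X ≈ 1740 mg/L

X = Y·Q·ΔS·θ_c / [V·(1 + k_d θ_c)] = 0.443 × 1630 × (1170 − 13.4) × 10.9 / [3350 × (1 + 0.0516 × 10.9)] = 1739 mg/L.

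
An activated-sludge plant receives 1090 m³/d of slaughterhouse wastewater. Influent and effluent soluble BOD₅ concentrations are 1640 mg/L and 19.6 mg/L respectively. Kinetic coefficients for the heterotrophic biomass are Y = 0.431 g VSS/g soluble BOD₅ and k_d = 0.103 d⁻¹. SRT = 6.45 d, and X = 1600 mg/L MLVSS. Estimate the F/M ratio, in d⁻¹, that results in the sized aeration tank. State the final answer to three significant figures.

F/M ≈ 0.606 d⁻¹

From the SRT design equation V = Y Q (S₀−S) θ_c / [X (1 + k_d θ_c)] = 0.431 × 1090 × (1640 − 19.6) × 6.45 / [1600 × (1 + 0.103 × 6.45)] = 4.91×10^6 / 2663 = 1844 m³.
Food-to-microorganism ratio F/M = Q S₀ / (V X) = 1090 × 1640 / (1844 × 1600) = 0.6059 d⁻¹.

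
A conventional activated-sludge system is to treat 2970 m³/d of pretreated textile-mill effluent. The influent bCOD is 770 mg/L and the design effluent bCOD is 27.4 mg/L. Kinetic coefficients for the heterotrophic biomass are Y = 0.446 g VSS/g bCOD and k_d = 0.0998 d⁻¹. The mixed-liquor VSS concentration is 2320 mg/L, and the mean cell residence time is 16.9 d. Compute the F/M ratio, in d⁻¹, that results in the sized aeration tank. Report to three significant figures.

Rearranging the biomass balance for a CMAS with decay, V = Y·Q·ΔS·θ_c / [X·(1+k_d θ_c)] = 0.446 × 2970 × (770 − 27.4) × 16.9 / [2320 × (1 + 0.0998 × 16.9)] = 1.66×10^7 / 6233 = 2667 m³.
F/M = Q·S₀ / (V·X) = 2970 × 770 / (2667 × 2320) = 0.3696 g bCOD·(g VSS·d)⁻¹.

F/M ≈ 0.370 d⁻¹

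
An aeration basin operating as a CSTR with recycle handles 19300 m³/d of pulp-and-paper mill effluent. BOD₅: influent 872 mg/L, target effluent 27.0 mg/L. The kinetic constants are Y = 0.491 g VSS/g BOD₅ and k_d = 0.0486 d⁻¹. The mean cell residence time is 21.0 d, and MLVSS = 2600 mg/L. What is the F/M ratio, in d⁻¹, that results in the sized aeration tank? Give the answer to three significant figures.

F/M ≈ 0.202 d⁻¹

From the SRT design equation V = Y Q (S₀−S) θ_c / [X (1 + k_d θ_c)] = 0.491 × 19300 × (872 − 27.0) × 21.0 / [2600 × (1 + 0.0486 × 21.0)] = 1.68×10^8 / 5254 = 32008 m³.
Food-to-microorganism ratio F/M = Q S₀ / (V X) = 19300 × 872 / (32008 × 2600) = 0.2022 d⁻¹.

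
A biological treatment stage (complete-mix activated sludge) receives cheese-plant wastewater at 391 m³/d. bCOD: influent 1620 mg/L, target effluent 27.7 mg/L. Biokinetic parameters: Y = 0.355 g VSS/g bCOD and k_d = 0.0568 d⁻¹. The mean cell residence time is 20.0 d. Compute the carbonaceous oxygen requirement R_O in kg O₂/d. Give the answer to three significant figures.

Observed yield with endogenous decay: Y_obs = Y / (1 + k_d·θ_c) = 0.355 / (1 + 0.0568 × 20.0) = 0.355 / 2.136 = 0.1662 g VSS/g bCOD.
ΔS = 1620 − 27.7 = 1592 mg/L, so the substrate removal rate is 391 × 1592/1000 = 622.6 kg bCOD/d.
P_X = Y_obs·Q·(S₀ − S) = 0.1662 × 622.6 = 103.5 kg VSS/d.
R_O = Q·ΔS − 1.42 P_X = 622.6 − 146.9 = 475.7 kg O₂/d.

R_O ≈ 476 kg O₂/d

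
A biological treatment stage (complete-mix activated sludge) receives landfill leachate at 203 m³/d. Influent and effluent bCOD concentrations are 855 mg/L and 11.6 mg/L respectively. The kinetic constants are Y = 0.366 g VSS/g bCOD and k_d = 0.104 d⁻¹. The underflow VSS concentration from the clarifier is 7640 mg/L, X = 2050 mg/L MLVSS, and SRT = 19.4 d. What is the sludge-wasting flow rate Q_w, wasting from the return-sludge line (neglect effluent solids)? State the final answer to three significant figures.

Q_w ≈ 2.72 m³/d

From the SRT design equation V = Y Q (S₀−S) θ_c / [X (1 + k_d θ_c)] = 0.366 × 203 × (855 − 11.6) × 19.4 / [2050 × (1 + 0.104 × 19.4)] = 1.22×10^6 / 6186 = 196.5 m³.
Wasting from the return line (neglecting effluent solids): Q_w = V·X / (θ_c·X_r) = 196.5 × 2050 / (19.4 × 7640) = 2.718 m³/d.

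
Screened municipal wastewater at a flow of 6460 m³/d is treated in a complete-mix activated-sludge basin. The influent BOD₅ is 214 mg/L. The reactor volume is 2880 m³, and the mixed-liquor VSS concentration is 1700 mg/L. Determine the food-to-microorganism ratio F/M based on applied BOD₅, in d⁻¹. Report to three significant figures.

F/M ≈ 0.282 d⁻¹

F/M = applied load / biomass = Q·S₀/(V·X) = 6460 × 214 / (2880 × 1700) = 0.2824 d⁻¹.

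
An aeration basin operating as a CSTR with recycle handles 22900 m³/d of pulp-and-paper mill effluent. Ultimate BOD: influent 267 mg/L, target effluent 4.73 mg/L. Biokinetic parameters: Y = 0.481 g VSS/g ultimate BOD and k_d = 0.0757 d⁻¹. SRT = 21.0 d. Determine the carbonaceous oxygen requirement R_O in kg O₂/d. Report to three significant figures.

Observed yield with endogenous decay: Y_obs = Y / (1 + k_d·θ_c) = 0.481 / (1 + 0.0757 × 21.0) = 0.481 / 2.590 = 0.1857 g VSS/g ultimate BOD.
ΔS = 267 − 4.73 = 262.3 mg/L, so the substrate removal rate is 22900 × 262.3/1000 = 6006 kg ultimate BOD/d.
Net sludge production P_X = 0.1857 × 6006 = 1116 kg VSS/d.
Carbonaceous O₂ demand = substrate oxidised − cell-mass equivalent = 6006 − 1.42 × 1116 = 4422 kg O₂/d.

R_O ≈ 4420 kg O₂/d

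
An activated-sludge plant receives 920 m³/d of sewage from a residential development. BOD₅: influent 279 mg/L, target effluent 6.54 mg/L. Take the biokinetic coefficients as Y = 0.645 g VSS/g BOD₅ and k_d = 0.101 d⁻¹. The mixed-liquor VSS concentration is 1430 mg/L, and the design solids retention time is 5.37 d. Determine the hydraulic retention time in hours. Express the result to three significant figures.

τ ≈ 10.3 h

From the SRT design equation V = Y Q (S₀−S) θ_c / [X (1 + k_d θ_c)] = 0.645 × 920 × (279 − 6.54) × 5.37 / [1430 × (1 + 0.101 × 5.37)] = 8.68×10^5 / 2206 = 393.6 m³.
Hydraulic retention time τ = V/Q = 393.6 / 920 = 0.4279 d = 10.27 h.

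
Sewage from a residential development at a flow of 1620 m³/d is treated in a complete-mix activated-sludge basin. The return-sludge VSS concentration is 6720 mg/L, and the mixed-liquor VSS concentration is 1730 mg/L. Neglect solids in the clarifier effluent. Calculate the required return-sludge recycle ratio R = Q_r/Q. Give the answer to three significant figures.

R = Q_r/Q = X/(X_r − X) = 1730 / (6720 − 1730) = 0.3467.

R ≈ 0.347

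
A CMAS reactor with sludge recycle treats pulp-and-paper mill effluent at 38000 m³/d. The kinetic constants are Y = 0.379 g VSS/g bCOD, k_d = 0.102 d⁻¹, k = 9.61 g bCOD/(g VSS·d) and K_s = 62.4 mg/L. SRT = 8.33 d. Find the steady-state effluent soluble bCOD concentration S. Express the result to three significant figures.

Effluent substrate depends only on kinetics and SRT: S = K_s(1 + k_d θ_c) / [θ_c(Yk − k_d) − 1] = 62.4 × (1 + 0.102 × 8.33) / [8.33 × (0.379 × 9.61 − 0.102) − 1] = 115.4 / 28.49 = 4.051 mg/L.

S ≈ 4.05 mg/L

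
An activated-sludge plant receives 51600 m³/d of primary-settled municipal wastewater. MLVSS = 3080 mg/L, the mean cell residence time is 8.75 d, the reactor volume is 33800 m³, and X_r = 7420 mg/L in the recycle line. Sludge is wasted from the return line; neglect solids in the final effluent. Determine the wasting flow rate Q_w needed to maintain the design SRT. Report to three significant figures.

Wasting from the return line (neglecting effluent solids): Q_w = V·X / (θ_c·X_r) = 33800 × 3080 / (8.75 × 7420) = 1603 m³/d.

Q_w ≈ 1600 m³/d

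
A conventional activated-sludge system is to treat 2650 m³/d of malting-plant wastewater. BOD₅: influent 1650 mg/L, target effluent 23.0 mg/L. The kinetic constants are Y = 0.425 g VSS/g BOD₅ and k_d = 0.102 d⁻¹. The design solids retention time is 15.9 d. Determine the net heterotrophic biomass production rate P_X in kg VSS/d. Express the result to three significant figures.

The observed yield is Y_obs = Y/(1 + k_d·θ_c) = 0.425 / (1 + 0.102 × 15.9) = 0.425 / 2.622 = 0.1621 g VSS per g BOD₅ removed.
Mass of BOD₅ removed per day: Q(S₀ − S) = 2650 × 1627 g/m³ = 4312 kg/d.
Net biomass production P_X = Y_obs × Q·(S₀ − S) = 0.1621 × 4312 = 698.9 kg VSS/d.

P_X ≈ 699 kg VSS/d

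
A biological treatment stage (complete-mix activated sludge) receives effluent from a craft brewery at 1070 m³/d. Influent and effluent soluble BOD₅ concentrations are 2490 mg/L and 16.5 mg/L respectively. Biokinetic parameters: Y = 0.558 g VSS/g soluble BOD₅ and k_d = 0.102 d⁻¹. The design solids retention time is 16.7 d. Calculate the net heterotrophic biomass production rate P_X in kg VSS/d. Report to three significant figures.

Observed yield with endogenous decay: Y_obs = Y / (1 + k_d·θ_c) = 0.558 / (1 + 0.102 × 16.7) = 0.558 / 2.703 = 0.2064 g VSS/g soluble BOD₅.
Mass of soluble BOD₅ removed per day: Q(S₀ − S) = 1070 × 2474 g/m³ = 2647 kg/d.
Net biomass production P_X = Y_obs × Q·(S₀ − S) = 0.2064 × 2647 = 546.3 kg VSS/d.

P_X ≈ 546 kg VSS/d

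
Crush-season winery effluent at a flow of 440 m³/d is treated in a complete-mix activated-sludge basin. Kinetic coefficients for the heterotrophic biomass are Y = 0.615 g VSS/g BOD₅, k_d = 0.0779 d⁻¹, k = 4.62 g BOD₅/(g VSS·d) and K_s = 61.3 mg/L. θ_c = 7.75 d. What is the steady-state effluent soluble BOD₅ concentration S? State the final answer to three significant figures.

From the Monod/SRT balance for a CMAS, S = K_s·(1+k_d θ_c)/[θ_c·(Y k − k_d) − 1] = 61.3 × (1 + 0.0779 × 7.75) / [7.75 × (0.615 × 4.62 − 0.0779) − 1] = 98.31 / 20.42 = 4.815 mg/L.

S ≈ 4.82 mg/L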